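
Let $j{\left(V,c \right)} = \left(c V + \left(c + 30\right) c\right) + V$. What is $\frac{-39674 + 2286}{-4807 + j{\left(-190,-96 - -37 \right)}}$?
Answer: $- \frac{9347}{1981} \approx -4.7183$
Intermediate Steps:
$j{\left(V,c \right)} = V + V c + c \left(30 + c\right)$ ($j{\left(V,c \right)} = \left(V c + \left(30 + c\right) c\right) + V = \left(V c + c \left(30 + c\right)\right) + V = V + V c + c \left(30 + c\right)$)
$\frac{-39674 + 2286}{-4807 + j{\left(-190,-96 - -37 \right)}} = \frac{-39674 + 2286}{-4807 + \left(-190 + \left(-96 - -37\right)^{2} + 30 \left(-96 - -37\right) - 190 \left(-96 - -37\right)\right)} = - \frac{37388}{-4807 + \left(-190 + \left(-96 + 37\right)^{2} + 30 \left(-96 + 37\right) - 190 \left(-96 + 37\right)\right)} = - \frac{37388}{-4807 + \left(-190 + \left(-59\right)^{2} + 30 \left(-59\right) - -11210\right)} = - \frac{37388}{-4807 + \left(-190 + 3481 - 1770 + 11210\right)} = - \frac{37388}{-4807 + 12731} = - \frac{37388}{7924} = \left(-37388\right) \frac{1}{7924} = - \frac{9347}{1981}$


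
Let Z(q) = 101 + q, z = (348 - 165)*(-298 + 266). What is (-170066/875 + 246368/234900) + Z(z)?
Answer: -12226012439/2055375 ≈ -5948.3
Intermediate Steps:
z = -5856 (z = 183*(-32) = -5856)
(-170066/875 + 246368/234900) + Z(z) = (-170066/875 + 246368/234900) + (101 - 5856) = (-170066*1/875 + 246368*(1/234900)) - 5755 = (-170066/875 + 61592/58725) - 5755 = -397329314/2055375 - 5755 = -12226012439/2055375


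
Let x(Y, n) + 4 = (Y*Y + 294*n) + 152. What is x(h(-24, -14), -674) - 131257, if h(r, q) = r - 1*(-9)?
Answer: -329040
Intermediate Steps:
h(r, q) = 9 + r (h(r, q) = r + 9 = 9 + r)
x(Y, n) = 148 + Y² + 294*n (x(Y, n) = -4 + ((Y*Y + 294*n) + 152) = -4 + ((Y² + 294*n) + 152) = -4 + (152 + Y² + 294*n) = 148 + Y² + 294*n)
x(h(-24, -14), -674) - 131257 = (148 + (9 - 24)² + 294*(-674)) - 131257 = (148 + (-15)² - 198156) - 131257 = (148 + 225 - 198156) - 131257 = -197783 - 131257 = -329040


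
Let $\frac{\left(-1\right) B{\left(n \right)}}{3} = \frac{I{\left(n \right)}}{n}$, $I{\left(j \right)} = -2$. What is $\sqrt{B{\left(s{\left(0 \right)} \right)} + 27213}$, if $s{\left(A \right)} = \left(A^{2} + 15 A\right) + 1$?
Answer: $\sqrt{27219} \approx 164.98$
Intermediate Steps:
$s{\left(A \right)} = 1 + A^{2} + 15 A$
$B{\left(n \right)} = \frac{6}{n}$ ($B{\left(n \right)} = - 3 \left(- \frac{2}{n}\right) = \frac{6}{n}$)
$\sqrt{B{\left(s{\left(0 \right)} \right)} + 27213} = \sqrt{\frac{6}{1 + 0^{2} + 15 \cdot 0} + 27213} = \sqrt{\frac{6}{1 + 0 + 0} + 27213} = \sqrt{\frac{6}{1} + 27213} = \sqrt{6 \cdot 1 + 27213} = \sqrt{6 + 27213} = \sqrt{27219}$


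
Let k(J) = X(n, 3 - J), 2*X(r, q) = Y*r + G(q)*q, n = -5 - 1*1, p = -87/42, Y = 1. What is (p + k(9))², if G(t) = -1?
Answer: 841/196 ≈ 4.2908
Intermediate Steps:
p = -29/14 (p = -87*1/42 = -29/14 ≈ -2.0714)
n = -6 (n = -5 - 1 = -6)
X(r, q) = r/2 - q/2 (X(r, q) = (1*r - q)/2 = (r - q)/2 = r/2 - q/2)
k(J) = -9/2 + J/2 (k(J) = (½)*(-6) - (3 - J)/2 = -3 + (-3/2 + J/2) = -9/2 + J/2)
(p + k(9))² = (-29/14 + (-9/2 + (½)*9))² = (-29/14 + (-9/2 + 9/2))² = (-29/14 + 0)² = (-29/14)² = 841/196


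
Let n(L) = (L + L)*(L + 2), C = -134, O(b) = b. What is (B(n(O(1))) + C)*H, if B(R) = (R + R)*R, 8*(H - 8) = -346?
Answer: 4371/2 ≈ 2185.5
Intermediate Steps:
n(L) = 2*L*(2 + L) (n(L) = (2*L)*(2 + L) = 2*L*(2 + L))
H = -141/4 (H = 8 + (⅛)*(-346) = 8 - 173/4 = -141/4 ≈ -35.250)
B(R) = 2*R² (B(R) = (2*R)*R = 2*R²)
(B(n(O(1))) + C)*H = (2*(2*1*(2 + 1))² - 134)*(-141/4) = (2*(2*1*3)² - 134)*(-141/4) = (2*6² - 134)*(-141/4) = (2*36 - 134)*(-141/4) = (72 - 134)*(-141/4) = -62*(-141/4) = 4371/2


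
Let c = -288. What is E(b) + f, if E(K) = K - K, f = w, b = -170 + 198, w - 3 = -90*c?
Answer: 25923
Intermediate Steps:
w = 25923 (w = 3 - 90*(-288) = 3 + 25920 = 25923)
b = 28
f = 25923
E(K) = 0
E(b) + f = 0 + 25923 = 25923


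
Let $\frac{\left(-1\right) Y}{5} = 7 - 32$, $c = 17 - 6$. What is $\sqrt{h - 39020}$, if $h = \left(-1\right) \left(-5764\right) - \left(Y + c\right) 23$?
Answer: $4 i \sqrt{2274} \approx 190.75 i$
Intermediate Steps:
$c = 11$
$Y = 125$ ($Y = - 5 \left(7 - 32\right) = \left(-5\right) \left(-25\right) = 125$)
$h = 2636$ ($h = \left(-1\right) \left(-5764\right) - \left(125 + 11\right) 23 = 5764 - 136 \cdot 23 = 5764 - 3128 = 2636$)
$\sqrt{h - 39020} = \sqrt{2636 - 39020} = \sqrt{-36384} = 4 i \sqrt{2274}$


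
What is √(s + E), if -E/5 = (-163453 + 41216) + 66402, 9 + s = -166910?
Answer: 8*√1754 ≈ 335.05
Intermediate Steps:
s = -166919 (s = -9 - 166910 = -166919)
E = 279175 (E = -5*((-163453 + 41216) + 66402) = -5*(-122237 + 66402) = -5*(-55835) = 279175)
√(s + E) = √(-166919 + 279175) = √112256 = 8*√1754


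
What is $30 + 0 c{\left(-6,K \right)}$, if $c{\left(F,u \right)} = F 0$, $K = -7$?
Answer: $30$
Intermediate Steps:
$c{\left(F,u \right)} = 0$
$30 + 0 c{\left(-6,K \right)} = 30 + 0 \cdot 0 = 30 + 0 = 30$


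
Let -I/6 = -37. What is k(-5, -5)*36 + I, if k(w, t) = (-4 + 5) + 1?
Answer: 294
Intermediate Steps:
I = 222 (I = -6*(-37) = 222)
k(w, t) = 2 (k(w, t) = 1 + 1 = 2)
k(-5, -5)*36 + I = 2*36 + 222 = 72 + 222 = 294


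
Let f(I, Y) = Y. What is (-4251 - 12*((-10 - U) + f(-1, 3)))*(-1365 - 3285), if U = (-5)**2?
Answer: 17981550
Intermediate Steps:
U = 25
(-4251 - 12*((-10 - U) + f(-1, 3)))*(-1365 - 3285) = (-4251 - 12*((-10 - 1*25) + 3))*(-1365 - 3285) = (-4251 - 12*((-10 - 25) + 3))*(-4650) = (-4251 - 12*(-35 + 3))*(-4650) = (-4251 - 12*(-32))*(-4650) = (-4251 + 384)*(-4650) = -3867*(-4650) = 17981550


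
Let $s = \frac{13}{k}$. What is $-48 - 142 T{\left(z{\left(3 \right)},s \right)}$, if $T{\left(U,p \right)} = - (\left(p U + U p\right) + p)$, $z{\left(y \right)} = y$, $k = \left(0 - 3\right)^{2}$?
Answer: $\frac{12490}{9} \approx 1387.8$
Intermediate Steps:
$k = 9$ ($k = \left(-3\right)^{2} = 9$)
$s = \frac{13}{9} \approx 1.4444$
$T{\left(U,p \right)} = - p - 2 U p$ ($T{\left(U,p \right)} = - (\left(U p + U p\right) + p) = - (2 U p + p) = - (p + 2 U p) = - p - 2 U p$)
$-48 - 142 T{\left(z{\left(3 \right)},s \right)} = -48 - 142 \left(\left(-1\right) \frac{13}{9} \left(1 + 2 \cdot 3\right)\right) = -48 - 142 \left(\left(-1\right) \frac{13}{9} \left(1 + 6\right)\right) = -48 - 142 \left(\left(-1\right) \frac{13}{9} \cdot 7\right) = -48 - - \frac{12922}{9} = -48 + \frac{12922}{9} = \frac{12490}{9}$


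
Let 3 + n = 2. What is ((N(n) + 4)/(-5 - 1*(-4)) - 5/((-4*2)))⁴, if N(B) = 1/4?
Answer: 707281/4096 ≈ 172.68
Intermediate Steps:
n = -1 (n = -3 + 2 = -1)
N(B) = ¼
((N(n) + 4)/(-5 - 1*(-4)) - 5/((-4*2)))⁴ = ((¼ + 4)/(-5 - 1*(-4)) - 5/((-4*2)))⁴ = (17/(4*(-5 + 4)) - 5/(-8))⁴ = ((17/4)/(-1) - 5*(-⅛))⁴ = ((17/4)*(-1) + 5/8)⁴ = (-17/4 + 5/8)⁴ = (-29/8)⁴ = 707281/4096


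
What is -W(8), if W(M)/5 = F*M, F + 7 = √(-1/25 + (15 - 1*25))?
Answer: 280 - 8*I*√251 ≈ 280.0 - 126.74*I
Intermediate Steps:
F = -7 + I*√251/5 (F = -7 + √(-1/25 + (15 - 1*25)) = -7 + √(-1*1/25 + (15 - 25)) = -7 + √(-1/25 - 10) = -7 + √(-251/25) = -7 + I*√251/5 ≈ -7.0 + 3.1686*I)
W(M) = 5*M*(-7 + I*√251/5) (W(M) = 5*((-7 + I*√251/5)*M) = 5*(M*(-7 + I*√251/5)) = 5*M*(-7 + I*√251/5))
-W(8) = -8*(-35 + I*√251) = -(-280 + 8*I*√251) = 280 - 8*I*√251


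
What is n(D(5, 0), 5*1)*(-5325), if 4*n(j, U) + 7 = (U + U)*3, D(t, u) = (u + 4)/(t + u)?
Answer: -122475/4 ≈ -30619.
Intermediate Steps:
D(t, u) = (4 + u)/(t + u)
n(j, U) = -7/4 + 3*U/2 (n(j, U) = -7/4 + ((U + U)*3)/4 = -7/4 + ((2*U)*3)/4 = -7/4 + (6*U)/4 = -7/4 + 3*U/2)
n(D(5, 0), 5*1)*(-5325) = (-7/4 + 3*(5*1)/2)*(-5325) = (-7/4 + (3/2)*5)*(-5325) = (-7/4 + 15/2)*(-5325) = (23/4)*(-5325) = -122475/4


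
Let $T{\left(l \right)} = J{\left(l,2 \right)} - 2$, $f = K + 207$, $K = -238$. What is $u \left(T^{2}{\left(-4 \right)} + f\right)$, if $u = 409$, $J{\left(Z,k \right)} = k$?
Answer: $-12679$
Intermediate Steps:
$f = -31$ ($f = -238 + 207 = -31$)
$T{\left(l \right)} = 0$ ($T{\left(l \right)} = 2 - 2 = 0$)
$u \left(T^{2}{\left(-4 \right)} + f\right) = 409 \left(0^{2} - 31\right) = 409 \left(0 - 31\right) = 409 \left(-31\right) = -12679$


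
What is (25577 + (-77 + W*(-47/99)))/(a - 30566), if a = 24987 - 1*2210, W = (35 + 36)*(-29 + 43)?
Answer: -2477782/771111 ≈ -3.2133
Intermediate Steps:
W = 994 (W = 71*14 = 994)
a = 22777 (a = 24987 - 2210 = 22777)
(25577 + (-77 + W*(-47/99)))/(a - 30566) = (25577 + (-77 + 994*(-47/99)))/(22777 - 30566) = (25577 + (-77 + 994*(-47*1/99)))/(-7789) = (25577 + (-77 + 994*(-47/99)))*(-1/7789) = (25577 + (-77 - 46718/99))*(-1/7789) = (25577 - 54341/99)*(-1/7789) = (2477782/99)*(-1/7789) = -2477782/771111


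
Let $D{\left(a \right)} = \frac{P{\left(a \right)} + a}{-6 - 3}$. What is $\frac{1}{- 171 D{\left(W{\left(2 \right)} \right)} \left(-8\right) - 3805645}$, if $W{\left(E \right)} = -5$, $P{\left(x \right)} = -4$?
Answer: $- \frac{1}{3804277} \approx -2.6286 \cdot 10^{-7}$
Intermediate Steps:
$D{\left(a \right)} = \frac{4}{9} - \frac{a}{9}$ ($D{\left(a \right)} = \frac{-4 + a}{-6 - 3} = \frac{-4 + a}{-9} = \left(-4 + a\right) \left(- \frac{1}{9}\right) = \frac{4}{9} - \frac{a}{9}$)
$\frac{1}{- 171 D{\left(W{\left(2 \right)} \right)} \left(-8\right) - 3805645} = \frac{1}{- 171 \left(\frac{4}{9} - - \frac{5}{9}\right) \left(-8\right) - 3805645} = \frac{1}{- 171 \left(\frac{4}{9} + \frac{5}{9}\right) \left(-8\right) - 3805645} = \frac{1}{\left(-171\right) 1 \left(-8\right) - 3805645} = \frac{1}{\left(-171\right) \left(-8\right) - 3805645} = \frac{1}{1368 - 3805645} = \frac{1}{-3804277} = - \frac{1}{3804277}$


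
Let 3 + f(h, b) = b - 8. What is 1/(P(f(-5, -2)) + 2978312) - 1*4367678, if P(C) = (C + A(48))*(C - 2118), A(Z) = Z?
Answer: -12682544535905/2903727 ≈ -4.3677e+6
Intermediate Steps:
f(h, b) = -11 + b (f(h, b) = -3 + (b - 8) = -3 + (-8 + b) = -11 + b)
P(C) = (-2118 + C)*(48 + C) (P(C) = (C + 48)*(C - 2118) = (48 + C)*(-2118 + C) = (-2118 + C)*(48 + C))
1/(P(f(-5, -2)) + 2978312) - 1*4367678 = 1/((-101664 + (-11 - 2)² - 2070*(-11 - 2)) + 2978312) - 1*4367678 = 1/((-101664 + (-13)² - 2070*(-13)) + 2978312) - 4367678 = 1/((-101664 + 169 + 26910) + 2978312) - 4367678 = 1/(-74585 + 2978312) - 4367678 = 1/2903727 - 4367678 = -12682544535905/2903727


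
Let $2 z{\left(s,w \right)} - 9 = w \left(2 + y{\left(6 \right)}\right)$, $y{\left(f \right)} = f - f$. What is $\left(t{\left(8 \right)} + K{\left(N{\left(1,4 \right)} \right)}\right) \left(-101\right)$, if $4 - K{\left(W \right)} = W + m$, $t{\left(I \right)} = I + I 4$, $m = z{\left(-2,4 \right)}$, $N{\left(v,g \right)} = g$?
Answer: $- \frac{6363}{2} \approx -3181.5$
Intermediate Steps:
$y{\left(f \right)} = 0$
$z{\left(s,w \right)} = \frac{9}{2} + w$ ($z{\left(s,w \right)} = \frac{9}{2} + \frac{w \left(2 + 0\right)}{2} = \frac{9}{2} + \frac{w 2}{2} = \frac{9}{2} + \frac{2 w}{2} = \frac{9}{2} + w$)
$m = \frac{17}{2}$ ($m = \frac{9}{2} + 4 = \frac{17}{2} \approx 8.5$)
$t{\left(I \right)} = 5 I$ ($t{\left(I \right)} = I + 4 I = 5 I$)
$K{\left(W \right)} = - \frac{9}{2} - W$ ($K{\left(W \right)} = 4 - \left(W + \frac{17}{2}\right) = 4 - \left(\frac{17}{2} + W\right) = - \frac{9}{2} - W$)
$\left(t{\left(8 \right)} + K{\left(N{\left(1,4 \right)} \right)}\right) \left(-101\right) = \left(5 \cdot 8 - \frac{17}{2}\right) \left(-101\right) = \left(40 - \frac{17}{2}\right) \left(-101\right) = \frac{63}{2} \left(-101\right) = - \frac{6363}{2}$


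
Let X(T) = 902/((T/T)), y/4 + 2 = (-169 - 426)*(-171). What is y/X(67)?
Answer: 203486/451 ≈ 451.19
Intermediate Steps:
y = 406972 (y = -8 + 4*((-169 - 426)*(-171)) = -8 + 4*(-595*(-171)) = -8 + 4*101745 = -8 + 406980 = 406972)
X(T) = 902 (X(T) = 902/1 = 902*1 = 902)
y/X(67) = 406972/902 = 406972*(1/902) = 203486/451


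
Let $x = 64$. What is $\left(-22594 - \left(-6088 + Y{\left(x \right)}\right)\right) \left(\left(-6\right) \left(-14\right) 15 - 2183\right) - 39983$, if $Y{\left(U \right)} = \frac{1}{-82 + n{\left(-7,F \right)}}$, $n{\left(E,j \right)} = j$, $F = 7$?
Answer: $\frac{1139628202}{75} \approx 1.5195 \cdot 10^{7}$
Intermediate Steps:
$Y{\left(U \right)} = - \frac{1}{75}$ ($Y{\left(U \right)} = \frac{1}{-82 + 7} = \frac{1}{-75} = - \frac{1}{75}$)
$\left(-22594 - \left(-6088 + Y{\left(x \right)}\right)\right) \left(\left(-6\right) \left(-14\right) 15 - 2183\right) - 39983 = \left(-22594 + \left(6088 - - \frac{1}{75}\right)\right) \left(\left(-6\right) \left(-14\right) 15 - 2183\right) - 39983 = \left(-22594 + \left(6088 + \frac{1}{75}\right)\right) \left(84 \cdot 15 - 2183\right) - 39983 = \left(-22594 + \frac{456601}{75}\right) \left(1260 - 2183\right) - 39983 = \left(- \frac{1237949}{75}\right) \left(-923\right) - 39983 = \frac{1142626927}{75} - 39983 = \frac{1139628202}{75}$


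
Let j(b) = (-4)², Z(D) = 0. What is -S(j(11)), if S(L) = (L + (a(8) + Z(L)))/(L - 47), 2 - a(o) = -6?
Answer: 24/31 ≈ 0.77419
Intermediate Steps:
a(o) = 8 (a(o) = 2 - 1*(-6) = 2 + 6 = 8)
j(b) = 16
S(L) = (8 + L)/(-47 + L) (S(L) = (L + (8 + 0))/(L - 47) = (L + 8)/(-47 + L) = (8 + L)/(-47 + L))
-S(j(11)) = -(8 + 16)/(-47 + 16) = -24/(-31) = -(-1)*24/31 = -1*(-24/31) = 24/31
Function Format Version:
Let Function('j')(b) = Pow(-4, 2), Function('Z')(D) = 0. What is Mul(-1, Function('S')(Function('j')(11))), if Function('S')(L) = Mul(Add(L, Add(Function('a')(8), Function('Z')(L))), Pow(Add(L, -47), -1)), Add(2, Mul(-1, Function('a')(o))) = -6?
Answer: Rational(24, 31) ≈ 0.77419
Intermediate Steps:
Function('a')(o) = 8 (Function('a')(o) = Add(2, Mul(-1, -6)) = Add(2, 6) = 8)
Function('j')(b) = 16
Function('S')(L) = Mul(Pow(Add(-47, L), -1), Add(8, L)) (Function('S')(L) = Mul(Add(L, Add(8, 0)), Pow(Add(L, -47), -1)) = Mul(Add(L, 8), Pow(Add(-47, L), -1)) = Mul(Add(8, L), Pow(Add(-47, L), -1)) = Mul(Pow(Add(-47, L), -1), Add(8, L)))
Mul(-1, Function('S')(Function('j')(11))) = Mul(-1, Mul(Pow(Add(-47, 16), -1), Add(8, 16))) = Mul(-1, Mul(Pow(-31, -1), 24)) = Mul(-1, Mul(Rational(-1, 31), 24)) = Mul(-1, Rational(-24, 31)) = Rational(24, 31)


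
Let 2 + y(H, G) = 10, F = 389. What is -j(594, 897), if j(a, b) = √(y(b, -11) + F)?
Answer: -√397 ≈ -19.925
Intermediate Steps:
y(H, G) = 8 (y(H, G) = -2 + 10 = 8)
j(a, b) = √397 (j(a, b) = √(8 + 389) = √397)
-j(594, 897) = -√397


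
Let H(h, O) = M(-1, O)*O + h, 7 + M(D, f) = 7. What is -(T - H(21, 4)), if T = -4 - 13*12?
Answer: 181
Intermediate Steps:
M(D, f) = 0 (M(D, f) = -7 + 7 = 0)
H(h, O) = h (H(h, O) = 0*O + h = 0 + h = h)
T = -160 (T = -4 - 156 = -160)
-(T - H(21, 4)) = -(-160 - 1*21) = -(-160 - 21) = -1*(-181) = 181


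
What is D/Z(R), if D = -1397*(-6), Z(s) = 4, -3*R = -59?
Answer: 4191/2 ≈ 2095.5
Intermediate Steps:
R = 59/3 (R = -⅓*(-59) = 59/3 ≈ 19.667)
D = 8382
D/Z(R) = 8382/4 = 8382*(¼) = 4191/2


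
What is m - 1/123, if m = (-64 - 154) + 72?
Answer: -17959/123 ≈ -146.01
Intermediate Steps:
m = -146 (m = -218 + 72 = -146)
m - 1/123 = -146 - 1/123 = -17959/123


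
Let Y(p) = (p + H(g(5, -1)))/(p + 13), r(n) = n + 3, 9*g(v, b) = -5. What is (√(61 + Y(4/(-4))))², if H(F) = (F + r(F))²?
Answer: 14875/243 ≈ 61.214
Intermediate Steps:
g(v, b) = -5/9 (g(v, b) = (⅑)*(-5) = -5/9)
r(n) = 3 + n
H(F) = (3 + 2*F)² (H(F) = (F + (3 + F))² = (3 + 2*F)²)
Y(p) = (289/81 + p)/(13 + p) (Y(p) = (p + (3 + 2*(-5/9))²)/(p + 13) = (p + (3 - 10/9)²)/(13 + p) = (p + (17/9)²)/(13 + p) = (p + 289/81)/(13 + p) = (289/81 + p)/(13 + p))
(√(61 + Y(4/(-4))))² = (√(61 + (289/81 + 4/(-4))/(13 + 4/(-4))))² = (√(61 + (289/81 + 4*(-¼))/(13 + 4*(-¼))))² = (√(61 + (289/81 - 1)/(13 - 1)))² = (√(61 + (208/81)/12))² = (√(61 + (1/12)*(208/81)))² = (√(61 + 52/243))² = (√(14875/243))² = (5*√1785/27)² = 14875/243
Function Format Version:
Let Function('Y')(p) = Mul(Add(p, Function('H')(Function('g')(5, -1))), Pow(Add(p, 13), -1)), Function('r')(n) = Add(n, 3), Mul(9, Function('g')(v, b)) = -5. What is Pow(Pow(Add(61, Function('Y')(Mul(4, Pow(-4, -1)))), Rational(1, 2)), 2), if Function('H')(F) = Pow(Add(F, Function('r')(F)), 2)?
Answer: Rational(14875, 243) ≈ 61.214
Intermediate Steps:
Function('g')(v, b) = Rational(-5, 9) (Function('g')(v, b) = Mul(Rational(1, 9), -5) = Rational(-5, 9))
Function('r')(n) = Add(3, n)
Function('H')(F) = Pow(Add(3, Mul(2, F)), 2) (Function('H')(F) = Pow(Add(F, Add(3, F)), 2) = Pow(Add(3, Mul(2, F)), 2))
Function('Y')(p) = Mul(Pow(Add(13, p), -1), Add(Rational(289, 81), p)) (Function('Y')(p) = Mul(Add(p, Pow(Add(3, Mul(2, Rational(-5, 9))), 2)), Pow(Add(p, 13), -1)) = Mul(Add(p, Pow(Add(3, Rational(-10, 9)), 2)), Pow(Add(13, p), -1)) = Mul(Add(p, Pow(Rational(17, 9), 2)), Pow(Add(13, p), -1)) = Mul(Add(p, Rational(289, 81)), Pow(Add(13, p), -1)) = Mul(Add(Rational(289, 81), p), Pow(Add(13, p), -1)) = Mul(Pow(Add(13, p), -1), Add(Rational(289, 81), p)))
Pow(Pow(Add(61, Function('Y')(Mul(4, Pow(-4, -1)))), Rational(1, 2)), 2) = Pow(Pow(Add(61, Mul(Pow(Add(13, Mul(4, Pow(-4, -1))), -1), Add(Rational(289, 81), Mul(4, Pow(-4, -1))))), Rational(1, 2)), 2) = Pow(Pow(Add(61, Mul(Pow(Add(13, Mul(4, Rational(-1, 4))), -1), Add(Rational(289, 81), Mul(4, Rational(-1, 4))))), Rational(1, 2)), 2) = Pow(Pow(Add(61, Mul(Pow(Add(13, -1), -1), Add(Rational(289, 81), -1))), Rational(1, 2)), 2) = Pow(Pow(Add(61, Mul(Pow(12, -1), Rational(208, 81))), Rational(1, 2)), 2) = Pow(Pow(Add(61, Mul(Rational(1, 12), Rational(208, 81))), Rational(1, 2)), 2) = Pow(Pow(Add(61, Rational(52, 243)), Rational(1, 2)), 2) = Pow(Pow(Rational(14875, 243), Rational(1, 2)), 2) = Pow(Mul(Rational(5, 27), Pow(1785, Rational(1, 2))), 2) = Rational(14875, 243)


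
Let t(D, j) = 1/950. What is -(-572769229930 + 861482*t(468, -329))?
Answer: 272065383786009/475 ≈ 5.7277e+11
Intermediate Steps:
t(D, j) = 1/950
-(-572769229930 + 861482*t(468, -329)) = -861482/(1/(1/950 - 664865)) = -861482/(1/(-631621749/950)) = -861482/(-950/631621749) = -861482*(-631621749/950) = 272065383786009/475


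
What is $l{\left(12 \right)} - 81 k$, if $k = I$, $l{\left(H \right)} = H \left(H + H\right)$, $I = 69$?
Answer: $-5301$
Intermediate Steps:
$l{\left(H \right)} = 2 H^{2}$ ($l{\left(H \right)} = H 2 H = 2 H^{2}$)
$k = 69$
$l{\left(12 \right)} - 81 k = 2 \cdot 12^{2} - 5589 = 2 \cdot 144 - 5589 = 288 - 5589 = -5301$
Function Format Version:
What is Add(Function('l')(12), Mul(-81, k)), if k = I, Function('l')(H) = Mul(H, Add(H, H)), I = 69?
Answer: -5301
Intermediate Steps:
Function('l')(H) = Mul(2, Pow(H, 2)) (Function('l')(H) = Mul(H, Mul(2, H)) = Mul(2, Pow(H, 2)))
k = 69
Add(Function('l')(12), Mul(-81, k)) = Add(Mul(2, Pow(12, 2)), Mul(-81, 69)) = Add(Mul(2, 144), -5589) = Add(288, -5589) = -5301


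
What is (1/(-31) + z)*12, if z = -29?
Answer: -10800/31 ≈ -348.39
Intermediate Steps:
(1/(-31) + z)*12 = (1/(-31) - 29)*12 = (-1/31 - 29)*12 = -900/31*12 = -10800/31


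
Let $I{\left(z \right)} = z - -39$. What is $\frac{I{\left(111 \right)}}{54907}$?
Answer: $\frac{150}{54907} \approx 0.0027319$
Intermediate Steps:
$I{\left(z \right)} = 39 + z$ ($I{\left(z \right)} = z + 39 = 39 + z$)
$\frac{I{\left(111 \right)}}{54907} = \frac{39 + 111}{54907} = 150 \cdot \frac{1}{54907} = \frac{150}{54907}$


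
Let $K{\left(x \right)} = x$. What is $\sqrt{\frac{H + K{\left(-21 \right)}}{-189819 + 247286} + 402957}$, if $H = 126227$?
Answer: $\frac{5 \sqrt{53230202037415}}{57467} \approx 634.79$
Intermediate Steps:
$\sqrt{\frac{H + K{\left(-21 \right)}}{-189819 + 247286} + 402957} = \sqrt{\frac{126227 - 21}{-189819 + 247286} + 402957} = \sqrt{\frac{126206}{57467} + 402957} = \sqrt{\frac{23156856125}{57467}} = \frac{5 \sqrt{53230202037415}}{57467}$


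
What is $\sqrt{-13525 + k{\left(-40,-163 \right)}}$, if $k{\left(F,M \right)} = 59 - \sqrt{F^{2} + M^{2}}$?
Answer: $\sqrt{-13466 - \sqrt{28169}} \approx 116.76 i$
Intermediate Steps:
$\sqrt{-13525 + k{\left(-40,-163 \right)}} = \sqrt{-13525 + \left(59 - \sqrt{\left(-40\right)^{2} + \left(-163\right)^{2}}\right)} = \sqrt{-13525 + \left(59 - \sqrt{1600 + 26569}\right)} = \sqrt{-13525 + \left(59 - \sqrt{28169}\right)} = \sqrt{-13466 - \sqrt{28169}}$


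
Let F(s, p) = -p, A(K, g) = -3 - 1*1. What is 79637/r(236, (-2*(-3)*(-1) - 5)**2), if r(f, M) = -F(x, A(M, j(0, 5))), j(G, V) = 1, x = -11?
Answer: -79637/4 ≈ -19909.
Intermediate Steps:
A(K, g) = -4 (A(K, g) = -3 - 1 = -4)
r(f, M) = -4 (r(f, M) = -(-1)*(-4) = -1*4 = -4)
79637/r(236, (-2*(-3)*(-1) - 5)**2) = 79637/(-4) = 79637*(-1/4) = -79637/4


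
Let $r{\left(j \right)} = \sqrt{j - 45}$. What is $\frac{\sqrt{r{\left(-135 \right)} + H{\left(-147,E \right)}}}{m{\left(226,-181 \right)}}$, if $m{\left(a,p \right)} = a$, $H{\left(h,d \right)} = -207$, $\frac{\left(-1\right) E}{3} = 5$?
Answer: $\frac{\sqrt{-207 + 6 i \sqrt{5}}}{226} \approx 0.002062 + 0.063695 i$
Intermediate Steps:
$E = -15$ ($E = \left(-3\right) 5 = -15$)
$r{\left(j \right)} = \sqrt{-45 + j}$
$\frac{\sqrt{r{\left(-135 \right)} + H{\left(-147,E \right)}}}{m{\left(226,-181 \right)}} = \frac{\sqrt{\sqrt{-45 - 135} - 207}}{226} = \sqrt{\sqrt{-180} - 207} \cdot \frac{1}{226} = \sqrt{6 i \sqrt{5} - 207} \cdot \frac{1}{226} = \sqrt{-207 + 6 i \sqrt{5}} \cdot \frac{1}{226} = \frac{\sqrt{-207 + 6 i \sqrt{5}}}{226}$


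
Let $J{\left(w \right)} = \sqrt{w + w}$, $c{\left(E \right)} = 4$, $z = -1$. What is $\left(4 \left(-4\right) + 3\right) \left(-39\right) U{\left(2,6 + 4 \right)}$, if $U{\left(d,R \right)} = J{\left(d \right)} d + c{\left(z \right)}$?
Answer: $4056$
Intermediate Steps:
$J{\left(w \right)} = \sqrt{2} \sqrt{w}$ ($J{\left(w \right)} = \sqrt{2 w} = \sqrt{2} \sqrt{w}$)
$U{\left(d,R \right)} = 4 + \sqrt{2} d^{\frac{3}{2}}$ ($U{\left(d,R \right)} = \sqrt{2} \sqrt{d} d + 4 = \sqrt{2} d^{\frac{3}{2}} + 4 = 4 + \sqrt{2} d^{\frac{3}{2}}$)
$\left(4 \left(-4\right) + 3\right) \left(-39\right) U{\left(2,6 + 4 \right)} = \left(4 \left(-4\right) + 3\right) \left(-39\right) \left(4 + \sqrt{2} \cdot 2^{\frac{3}{2}}\right) = \left(-16 + 3\right) \left(-39\right) \left(4 + \sqrt{2} \cdot 2 \sqrt{2}\right) = \left(-13\right) \left(-39\right) \left(4 + 4\right) = 507 \cdot 8 = 4056$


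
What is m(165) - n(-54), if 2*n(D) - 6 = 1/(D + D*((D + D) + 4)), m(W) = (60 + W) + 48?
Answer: 3003479/11124 ≈ 270.00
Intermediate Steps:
m(W) = 108 + W
n(D) = 3 + 1/(2*(D + D*(4 + 2*D))) (n(D) = 3 + 1/(2*(D + D*((D + D) + 4))) = 3 + 1/(2*(D + D*(2*D + 4))) = 3 + 1/(2*(D + D*(4 + 2*D))))
m(165) - n(-54) = (108 + 165) - (1 + 12*(-54)**2 + 30*(-54))/(2*(-54)*(5 + 2*(-54))) = 273 - (-1)*(1 + 12*2916 - 1620)/(2*54*(5 - 108)) = 273 - (-1)*(1 + 34992 - 1620)/(2*54*(-103)) = 273 - (-1)*(-1)*33373/(2*54*103) = 273 - 1*33373/11124 = 273 - 33373/11124 = 3003479/11124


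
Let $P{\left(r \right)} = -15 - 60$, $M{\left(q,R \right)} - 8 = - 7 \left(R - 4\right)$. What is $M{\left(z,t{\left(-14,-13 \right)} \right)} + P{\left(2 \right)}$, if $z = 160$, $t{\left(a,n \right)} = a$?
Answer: $59$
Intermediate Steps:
$M{\left(q,R \right)} = 36 - 7 R$ ($M{\left(q,R \right)} = 8 - 7 \left(R - 4\right) = 8 - 7 \left(-4 + R\right) = 8 - \left(-28 + 7 R\right) = 36 - 7 R$)
$P{\left(r \right)} = -75$
$M{\left(z,t{\left(-14,-13 \right)} \right)} + P{\left(2 \right)} = \left(36 - -98\right) - 75 = \left(36 + 98\right) - 75 = 134 - 75 = 59$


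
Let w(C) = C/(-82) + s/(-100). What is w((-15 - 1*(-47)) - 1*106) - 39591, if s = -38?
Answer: -81158921/2050 ≈ -39590.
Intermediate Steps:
w(C) = 19/50 - C/82 (w(C) = C/(-82) - 38/(-100) = C*(-1/82) - 38*(-1/100) = -C/82 + 19/50 = 19/50 - C/82)
w((-15 - 1*(-47)) - 1*106) - 39591 = (19/50 - ((-15 - 1*(-47)) - 1*106)/82) - 39591 = (19/50 - ((-15 + 47) - 106)/82) - 39591 = (19/50 - (32 - 106)/82) - 39591 = (19/50 - 1/82*(-74)) - 39591 = (19/50 + 37/41) - 39591 = 2629/2050 - 39591 = -81158921/2050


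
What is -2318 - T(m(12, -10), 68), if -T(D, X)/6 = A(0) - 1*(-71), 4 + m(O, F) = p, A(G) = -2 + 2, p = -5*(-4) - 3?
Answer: -1892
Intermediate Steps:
p = 17 (p = 20 - 3 = 17)
A(G) = 0
m(O, F) = 13 (m(O, F) = -4 + 17 = 13)
T(D, X) = -426 (T(D, X) = -6*(0 - 1*(-71)) = -6*(0 + 71) = -6*71 = -426)
-2318 - T(m(12, -10), 68) = -2318 - 1*(-426) = -2318 + 426 = -1892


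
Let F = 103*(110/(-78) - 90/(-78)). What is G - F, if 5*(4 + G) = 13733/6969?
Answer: 10330039/452985 ≈ 22.804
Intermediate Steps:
F = -1030/39 (F = 103*(110*(-1/78) - 90*(-1/78)) = 103*(-55/39 + 15/13) = 103*(-10/39) = -1030/39 ≈ -26.410)
G = -125647/34845 (G = -4 + (13733/6969)/5 = -4 + (13733*(1/6969))/5 = -4 + (1/5)*(13733/6969) = -4 + 13733/34845 = -125647/34845 ≈ -3.6059)
G - F = -125647/34845 - 1*(-1030/39) = -125647/34845 + 1030/39 = 10330039/452985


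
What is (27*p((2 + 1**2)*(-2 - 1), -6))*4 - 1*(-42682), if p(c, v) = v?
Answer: 42034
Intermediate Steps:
(27*p((2 + 1**2)*(-2 - 1), -6))*4 - 1*(-42682) = (27*(-6))*4 - 1*(-42682) = -162*4 + 42682 = -648 + 42682 = 42034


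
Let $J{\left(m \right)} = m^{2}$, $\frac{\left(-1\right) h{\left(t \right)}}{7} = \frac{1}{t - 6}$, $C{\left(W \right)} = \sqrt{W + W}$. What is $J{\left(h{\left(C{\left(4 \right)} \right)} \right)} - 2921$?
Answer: $- \frac{11673}{4} + \frac{3 \sqrt{2}}{2} \approx -2916.1$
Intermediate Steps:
$C{\left(W \right)} = \sqrt{2} \sqrt{W}$ ($C{\left(W \right)} = \sqrt{2 W} = \sqrt{2} \sqrt{W}$)
$h{\left(t \right)} = - \frac{7}{-6 + t}$ ($h{\left(t \right)} = - \frac{7}{t - 6} = - \frac{7}{-6 + t}$)
$J{\left(h{\left(C{\left(4 \right)} \right)} \right)} - 2921 = \left(- \frac{7}{-6 + \sqrt{2} \sqrt{4}}\right)^{2} - 2921 = \left(- \frac{7}{-6 + \sqrt{2} \cdot 2}\right)^{2} - 2921 = \left(- \frac{7}{-6 + 2 \sqrt{2}}\right)^{2} - 2921 = \frac{49}{\left(-6 + 2 \sqrt{2}\right)^{2}} - 2921 = -2921 + \frac{49}{\left(-6 + 2 \sqrt{2}\right)^{2}}$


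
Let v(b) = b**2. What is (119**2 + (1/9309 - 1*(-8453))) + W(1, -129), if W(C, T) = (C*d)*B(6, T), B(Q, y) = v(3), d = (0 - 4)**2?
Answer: 211854223/9309 ≈ 22758.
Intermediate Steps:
d = 16 (d = (-4)**2 = 16)
B(Q, y) = 9 (B(Q, y) = 3**2 = 9)
W(C, T) = 144*C (W(C, T) = (C*16)*9 = (16*C)*9 = 144*C)
(119**2 + (1/9309 - 1*(-8453))) + W(1, -129) = (119**2 + (1/9309 - 1*(-8453))) + 144*1 = (14161 + (1/9309 + 8453)) + 144 = (14161 + 78688978/9309) + 144 = 210513727/9309 + 144 = 211854223/9309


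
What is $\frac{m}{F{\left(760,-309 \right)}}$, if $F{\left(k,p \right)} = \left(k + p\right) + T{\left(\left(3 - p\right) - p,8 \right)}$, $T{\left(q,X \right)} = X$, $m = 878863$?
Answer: $\frac{878863}{459} \approx 1914.7$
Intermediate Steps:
$F{\left(k,p \right)} = 8 + k + p$ ($F{\left(k,p \right)} = \left(k + p\right) + 8 = 8 + k + p$)
$\frac{m}{F{\left(760,-309 \right)}} = \frac{878863}{8 + 760 - 309} = \frac{878863}{459}$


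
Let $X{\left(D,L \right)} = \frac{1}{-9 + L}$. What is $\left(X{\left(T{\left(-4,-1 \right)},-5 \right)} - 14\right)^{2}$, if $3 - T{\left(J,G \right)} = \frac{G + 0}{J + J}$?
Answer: $\frac{38809}{196} \approx 198.01$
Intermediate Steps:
$T{\left(J,G \right)} = 3 - \frac{G}{2 J}$ ($T{\left(J,G \right)} = 3 - \frac{G + 0}{J + J} = 3 - \frac{G}{2 J}$)
$\left(X{\left(T{\left(-4,-1 \right)},-5 \right)} - 14\right)^{2} = \left(\frac{1}{-9 - 5} - 14\right)^{2} = \left(\frac{1}{-14} - 14\right)^{2} = \left(- \frac{1}{14} - 14\right)^{2} = \left(- \frac{197}{14}\right)^{2} = \frac{38809}{196}$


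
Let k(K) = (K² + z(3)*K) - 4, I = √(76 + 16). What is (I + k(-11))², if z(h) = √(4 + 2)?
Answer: (117 - 11*√6 + 2*√23)² ≈ 9929.6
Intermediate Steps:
z(h) = √6
I = 2*√23 (I = √92 = 2*√23 ≈ 9.5917)
k(K) = -4 + K² + K*√6 (k(K) = (K² + √6*K) - 4 = (K² + K*√6) - 4 = -4 + K² + K*√6)
(I + k(-11))² = (2*√23 + (-4 + (-11)² - 11*√6))² = (2*√23 + (-4 + 121 - 11*√6))² = (2*√23 + (117 - 11*√6))² = (117 - 11*√6 + 2*√23)²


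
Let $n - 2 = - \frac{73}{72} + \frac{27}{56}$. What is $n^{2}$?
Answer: $\frac{34225}{15876} \approx 2.1558$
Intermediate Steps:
$n = \frac{185}{126}$ ($n = 2 + \left(- \frac{73}{72} + \frac{27}{56}\right) = 2 - \frac{67}{126} = \frac{185}{126} \approx 1.4683$)
$n^{2} = \left(\frac{185}{126}\right)^{2} = \frac{34225}{15876}$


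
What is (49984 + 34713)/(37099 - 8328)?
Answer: 84697/28771 ≈ 2.9438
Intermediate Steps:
(49984 + 34713)/(37099 - 8328) = 84697/28771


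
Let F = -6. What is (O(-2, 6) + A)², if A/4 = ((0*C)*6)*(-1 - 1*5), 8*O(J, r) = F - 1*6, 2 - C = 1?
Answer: 9/4 ≈ 2.2500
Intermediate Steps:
C = 1 (C = 2 - 1*1 = 2 - 1 = 1)
O(J, r) = -3/2 (O(J, r) = (-6 - 1*6)/8 = (-6 - 6)/8 = (⅛)*(-12) = -3/2)
A = 0 (A = 4*(((0*1)*6)*(-1 - 1*5)) = 4*((0*6)*(-1 - 5)) = 4*(0*(-6)) = 4*0 = 0)
(O(-2, 6) + A)² = (-3/2 + 0)² = (-3/2)² = 9/4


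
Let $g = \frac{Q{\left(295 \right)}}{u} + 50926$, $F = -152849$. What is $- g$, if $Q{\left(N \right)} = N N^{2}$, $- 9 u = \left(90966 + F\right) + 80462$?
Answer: $- \frac{238367593}{6193} \approx -38490.0$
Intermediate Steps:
$u = - \frac{6193}{3}$ ($u = - \frac{\left(90966 - 152849\right) + 80462}{9} = - \frac{-61883 + 80462}{9} = \left(- \frac{1}{9}\right) 18579 = - \frac{6193}{3} \approx -2064.3$)
$Q{\left(N \right)} = N^{3}$
$g = \frac{238367593}{6193}$ ($g = \frac{295^{3}}{- \frac{6193}{3}} + 50926 = 25672375 \left(- \frac{3}{6193}\right) + 50926 = - \frac{77017125}{6193} + 50926 = \frac{238367593}{6193} \approx 38490.0$)
$- g = \left(-1\right) \frac{238367593}{6193} = - \frac{238367593}{6193}$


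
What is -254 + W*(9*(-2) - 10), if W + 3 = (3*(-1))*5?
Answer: 250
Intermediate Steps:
W = -18 (W = -3 + (3*(-1))*5 = -3 - 3*5 = -3 - 15 = -18)
-254 + W*(9*(-2) - 10) = -254 - 18*(9*(-2) - 10) = -254 - 18*(-18 - 10) = -254 - 18*(-28) = -254 + 504 = 250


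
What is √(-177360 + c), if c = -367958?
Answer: I*√545318 ≈ 738.46*I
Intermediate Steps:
√(-177360 + c) = √(-177360 - 367958) = √(-545318) = I*√545318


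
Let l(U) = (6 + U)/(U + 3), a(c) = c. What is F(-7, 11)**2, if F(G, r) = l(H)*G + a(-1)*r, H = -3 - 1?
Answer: 9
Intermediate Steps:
H = -4
l(U) = (6 + U)/(3 + U)
F(G, r) = -r - 2*G (F(G, r) = ((6 - 4)/(3 - 4))*G - r = (2/(-1))*G - r = (-1*2)*G - r = -2*G - r = -r - 2*G)
F(-7, 11)**2 = (-1*11 - 2*(-7))**2 = (-11 + 14)**2 = 3**2 = 9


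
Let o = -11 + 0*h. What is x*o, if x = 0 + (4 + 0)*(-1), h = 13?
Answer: 44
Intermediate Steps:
o = -11 (o = -11 + 0*13 = -11 + 0 = -11)
x = -4 (x = 0 + 4*(-1) = 0 - 4 = -4)
x*o = -4*(-11) = 44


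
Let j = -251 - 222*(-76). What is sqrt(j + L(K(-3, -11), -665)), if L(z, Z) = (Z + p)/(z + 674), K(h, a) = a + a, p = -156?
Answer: sqrt(1766279573)/326 ≈ 128.92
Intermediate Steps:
K(h, a) = 2*a
L(z, Z) = (-156 + Z)/(674 + z) (L(z, Z) = (Z - 156)/(z + 674) = (-156 + Z)/(674 + z))
j = 16621 (j = -251 + 16872 = 16621)
sqrt(j + L(K(-3, -11), -665)) = sqrt(16621 + (-156 - 665)/(674 + 2*(-11))) = sqrt(16621 - 821/(674 - 22)) = sqrt(16621 - 821/652) = sqrt(10836071/652) = sqrt(1766279573)/326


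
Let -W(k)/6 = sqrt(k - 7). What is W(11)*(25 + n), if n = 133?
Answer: -1896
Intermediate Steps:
W(k) = -6*sqrt(-7 + k) (W(k) = -6*sqrt(k - 7) = -6*sqrt(-7 + k))
W(11)*(25 + n) = (-6*sqrt(-7 + 11))*(25 + 133) = -6*sqrt(4)*158 = -6*2*158 = -12*158 = -1896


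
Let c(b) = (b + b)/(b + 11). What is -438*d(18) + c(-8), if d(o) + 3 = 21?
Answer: -23668/3 ≈ -7889.3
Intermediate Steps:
c(b) = 2*b/(11 + b) (c(b) = (2*b)/(11 + b) = 2*b/(11 + b))
d(o) = 18 (d(o) = -3 + 21 = 18)
-438*d(18) + c(-8) = -438*18 + 2*(-8)/(11 - 8) = -7884 + 2*(-8)/3 = -7884 + 2*(-8)*(1/3) = -7884 - 16/3 = -23668/3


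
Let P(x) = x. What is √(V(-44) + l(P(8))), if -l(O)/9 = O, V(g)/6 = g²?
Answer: 2*√2886 ≈ 107.44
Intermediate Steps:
V(g) = 6*g²
l(O) = -9*O
√(V(-44) + l(P(8))) = √(6*(-44)² - 9*8) = √(6*1936 - 72) = √(11616 - 72) = √11544 = 2*√2886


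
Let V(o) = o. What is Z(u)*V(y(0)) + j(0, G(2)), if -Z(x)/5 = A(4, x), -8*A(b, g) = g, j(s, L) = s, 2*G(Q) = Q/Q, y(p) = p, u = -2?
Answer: 0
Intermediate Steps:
G(Q) = ½ (G(Q) = (Q/Q)/2 = (½)*1 = ½)
A(b, g) = -g/8
Z(x) = 5*x/8 (Z(x) = -(-5)*x/8 = 5*x/8)
Z(u)*V(y(0)) + j(0, G(2)) = ((5/8)*(-2))*0 + 0 = -5/4*0 + 0 = 0 + 0 = 0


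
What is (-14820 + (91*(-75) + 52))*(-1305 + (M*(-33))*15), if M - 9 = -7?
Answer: 49555935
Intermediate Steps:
M = 2 (M = 9 - 7 = 2)
(-14820 + (91*(-75) + 52))*(-1305 + (M*(-33))*15) = (-14820 + (91*(-75) + 52))*(-1305 + (2*(-33))*15) = (-14820 + (-6825 + 52))*(-1305 - 66*15) = (-14820 - 6773)*(-1305 - 990) = -21593*(-2295) = 49555935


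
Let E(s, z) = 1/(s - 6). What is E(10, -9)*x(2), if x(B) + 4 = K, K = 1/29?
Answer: -115/116 ≈ -0.99138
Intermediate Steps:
K = 1/29 ≈ 0.034483
x(B) = -115/29 (x(B) = -4 + 1/29 = -115/29)
E(s, z) = 1/(-6 + s)
E(10, -9)*x(2) = -115/29/(-6 + 10) = -115/29/4 = (¼)*(-115/29) = -115/116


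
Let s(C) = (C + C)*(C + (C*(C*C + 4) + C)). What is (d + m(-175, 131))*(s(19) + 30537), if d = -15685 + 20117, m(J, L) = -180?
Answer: 1256512772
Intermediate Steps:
d = 4432
s(C) = 2*C*(2*C + C*(4 + C²)) (s(C) = (2*C)*(C + (C*(C² + 4) + C)) = (2*C)*(C + (C*(4 + C²) + C)) = (2*C)*(C + (C + C*(4 + C²))) = (2*C)*(2*C + C*(4 + C²)) = 2*C*(2*C + C*(4 + C²)))
(d + m(-175, 131))*(s(19) + 30537) = (4432 - 180)*(2*19²*(6 + 19²) + 30537) = 4252*(2*361*(6 + 361) + 30537) = 4252*(2*361*367 + 30537) = 4252*(264974 + 30537) = 4252*295511 = 1256512772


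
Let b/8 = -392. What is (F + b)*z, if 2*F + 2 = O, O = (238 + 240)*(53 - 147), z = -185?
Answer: 4736555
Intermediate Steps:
b = -3136 (b = 8*(-392) = -3136)
O = -44932 (O = 478*(-94) = -44932)
F = -22467 (F = -1 + (1/2)*(-44932) = -1 - 22466 = -22467)
(F + b)*z = (-22467 - 3136)*(-185) = -25603*(-185) = 4736555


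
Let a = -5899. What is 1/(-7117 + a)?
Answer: -1/13016 ≈ -7.6829e-5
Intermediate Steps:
1/(-7117 + a) = 1/(-7117 - 5899) = 1/(-13016) = -1/13016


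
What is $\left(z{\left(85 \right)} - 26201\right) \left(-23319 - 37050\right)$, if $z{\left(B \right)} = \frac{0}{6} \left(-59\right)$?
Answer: $1581728169$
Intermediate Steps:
$z{\left(B \right)} = 0$ ($z{\left(B \right)} = 0 \cdot \frac{1}{6} \left(-59\right) = 0 \left(-59\right) = 0$)
$\left(z{\left(85 \right)} - 26201\right) \left(-23319 - 37050\right) = \left(0 - 26201\right) \left(-23319 - 37050\right) = \left(-26201\right) \left(-60369\right) = 1581728169$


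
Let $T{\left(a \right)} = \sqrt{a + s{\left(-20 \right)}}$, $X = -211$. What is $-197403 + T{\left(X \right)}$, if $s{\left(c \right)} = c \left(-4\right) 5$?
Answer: $-197403 + 3 \sqrt{21} \approx -1.9739 \cdot 10^{5}$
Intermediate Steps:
$s{\left(c \right)} = - 20 c$ ($s{\left(c \right)} = - 4 c 5 = - 20 c$)
$T{\left(a \right)} = \sqrt{400 + a}$ ($T{\left(a \right)} = \sqrt{a - -400} = \sqrt{a + 400} = \sqrt{400 + a}$)
$-197403 + T{\left(X \right)} = -197403 + \sqrt{400 - 211} = -197403 + \sqrt{189} = -197403 + 3 \sqrt{21}$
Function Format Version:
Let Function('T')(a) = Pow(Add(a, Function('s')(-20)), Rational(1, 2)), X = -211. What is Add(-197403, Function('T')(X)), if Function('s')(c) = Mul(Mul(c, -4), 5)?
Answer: Add(-197403, Mul(3, Pow(21, Rational(1, 2)))) ≈ -1.9739e+5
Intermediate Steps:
Function('s')(c) = Mul(-20, c) (Function('s')(c) = Mul(Mul(-4, c), 5) = Mul(-20, c))
Function('T')(a) = Pow(Add(400, a), Rational(1, 2)) (Function('T')(a) = Pow(Add(a, Mul(-20, -20)), Rational(1, 2)) = Pow(Add(a, 400), Rational(1, 2)) = Pow(Add(400, a), Rational(1, 2)))
Add(-197403, Function('T')(X)) = Add(-197403, Pow(Add(400, -211), Rational(1, 2))) = Add(-197403, Pow(189, Rational(1, 2))) = Add(-197403, Mul(3, Pow(21, Rational(1, 2))))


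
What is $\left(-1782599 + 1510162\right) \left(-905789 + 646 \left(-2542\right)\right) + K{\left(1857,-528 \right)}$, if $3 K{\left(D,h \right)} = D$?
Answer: $694147954096$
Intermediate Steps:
$K{\left(D,h \right)} = \frac{D}{3}$
$\left(-1782599 + 1510162\right) \left(-905789 + 646 \left(-2542\right)\right) + K{\left(1857,-528 \right)} = \left(-1782599 + 1510162\right) \left(-905789 + 646 \left(-2542\right)\right) + \frac{1}{3} \cdot 1857 = - 272437 \left(-905789 - 1642132\right) + 619 = \left(-272437\right) \left(-2547921\right) + 619 = 694147953477 + 619 = 694147954096$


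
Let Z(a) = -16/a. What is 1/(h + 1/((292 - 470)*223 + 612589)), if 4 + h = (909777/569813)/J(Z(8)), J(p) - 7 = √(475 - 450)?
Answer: -1305772074540/5049350454103 ≈ -0.25860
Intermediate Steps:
J(p) = 12 (J(p) = 7 + √(475 - 450) = 7 + √25 = 7 + 5 = 12)
h = -8813749/2279252 (h = -4 + (909777/569813)/12 = -4 + (909777*(1/569813))*(1/12) = -4 + (909777/569813)*(1/12) = -4 + 303259/2279252 = -8813749/2279252 ≈ -3.8669)
1/(h + 1/((292 - 470)*223 + 612589)) = 1/(-8813749/2279252 + 1/((292 - 470)*223 + 612589)) = 1/(-8813749/2279252 + 1/(-178*223 + 612589)) = 1/(-8813749/2279252 + 1/(-39694 + 612589)) = 1/(-8813749/2279252 + 1/572895) = 1/(-5049350454103/1305772074540) = -1305772074540/5049350454103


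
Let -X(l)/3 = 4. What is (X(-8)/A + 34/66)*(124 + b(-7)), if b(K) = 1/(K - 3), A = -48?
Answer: 41713/440 ≈ 94.802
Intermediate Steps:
X(l) = -12 (X(l) = -3*4 = -12)
b(K) = 1/(-3 + K)
(X(-8)/A + 34/66)*(124 + b(-7)) = (-12/(-48) + 34/66)*(124 + 1/(-3 - 7)) = (-12*(-1/48) + 34*(1/66))*(124 + 1/(-10)) = (1/4 + 17/33)*(124 - 1/10) = (101/132)*(1239/10) = 41713/440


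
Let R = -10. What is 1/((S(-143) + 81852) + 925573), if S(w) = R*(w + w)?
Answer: 1/1010285 ≈ 9.8982e-7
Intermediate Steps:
S(w) = -20*w (S(w) = -10*(w + w) = -20*w)
1/((S(-143) + 81852) + 925573) = 1/((-20*(-143) + 81852) + 925573) = 1/((2860 + 81852) + 925573) = 1/(84712 + 925573) = 1/1010285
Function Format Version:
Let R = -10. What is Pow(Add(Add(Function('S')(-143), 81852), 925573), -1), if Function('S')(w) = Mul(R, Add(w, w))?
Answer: Rational(1, 1010285) ≈ 9.8982e-7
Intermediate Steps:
Function('S')(w) = Mul(-20, w) (Function('S')(w) = Mul(-10, Add(w, w)) = Mul(-10, Mul(2, w)) = Mul(-20, w))
Pow(Add(Add(Function('S')(-143), 81852), 925573), -1) = Pow(Add(Add(Mul(-20, -143), 81852), 925573), -1) = Pow(Add(Add(2860, 81852), 925573), -1) = Pow(Add(84712, 925573), -1) = Pow(1010285, -1) = Rational(1, 1010285)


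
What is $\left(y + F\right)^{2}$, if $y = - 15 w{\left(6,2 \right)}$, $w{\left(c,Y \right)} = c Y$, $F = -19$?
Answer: $39601$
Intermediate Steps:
$w{\left(c,Y \right)} = Y c$
$y = -180$ ($y = - 15 \cdot 2 \cdot 6 = \left(-15\right) 12 = -180$)
$\left(y + F\right)^{2} = \left(-180 - 19\right)^{2} = \left(-199\right)^{2} = 39601$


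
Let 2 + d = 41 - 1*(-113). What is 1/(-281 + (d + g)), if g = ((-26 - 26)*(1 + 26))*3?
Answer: -1/4341 ≈ -0.00023036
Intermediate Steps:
d = 152 (d = -2 + (41 - 1*(-113)) = -2 + (41 + 113) = -2 + 154 = 152)
g = -4212 (g = -52*27*3 = -1404*3 = -4212)
1/(-281 + (d + g)) = 1/(-281 + (152 - 4212)) = 1/(-281 - 4060) = 1/(-4341) = -1/4341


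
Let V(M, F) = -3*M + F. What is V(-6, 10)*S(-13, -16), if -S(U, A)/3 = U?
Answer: 1092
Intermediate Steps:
S(U, A) = -3*U
V(M, F) = F - 3*M
V(-6, 10)*S(-13, -16) = (10 - 3*(-6))*(-3*(-13)) = (10 + 18)*39 = 28*39 = 1092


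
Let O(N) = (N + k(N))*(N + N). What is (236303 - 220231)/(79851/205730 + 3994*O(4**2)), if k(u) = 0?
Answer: 3306492560/420703117291 ≈ 0.0078594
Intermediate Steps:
O(N) = 2*N**2 (O(N) = (N + 0)*(N + N) = N*(2*N) = 2*N**2)
(236303 - 220231)/(79851/205730 + 3994*O(4**2)) = (236303 - 220231)/(79851/205730 + 3994*(2*(4**2)**2)) = 16072/(79851*(1/205730) + 3994*(2*16**2)) = 16072/(79851/205730 + 3994*(2*256)) = 16072/(79851/205730 + 3994*512) = 16072/(79851/205730 + 2044928) = 16072/(420703117291/205730) = 16072*(205730/420703117291) = 3306492560/420703117291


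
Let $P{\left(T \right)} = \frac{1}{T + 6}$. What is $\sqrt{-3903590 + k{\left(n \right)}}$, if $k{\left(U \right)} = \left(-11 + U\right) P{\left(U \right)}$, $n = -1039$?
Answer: $\frac{2 i \sqrt{1041369216215}}{1033} \approx 1975.8 i$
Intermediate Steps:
$P{\left(T \right)} = \frac{1}{6 + T}$
$k{\left(U \right)} = \frac{-11 + U}{6 + U}$
$\sqrt{-3903590 + k{\left(n \right)}} = \sqrt{-3903590 + \frac{-11 - 1039}{6 - 1039}} = \sqrt{-3903590 + \frac{1}{-1033} \left(-1050\right)} = \sqrt{-3903590 - - \frac{1050}{1033}} = \sqrt{-3903590 + \frac{1050}{1033}} = \sqrt{- \frac{4032407420}{1033}} = \frac{2 i \sqrt{1041369216215}}{1033}$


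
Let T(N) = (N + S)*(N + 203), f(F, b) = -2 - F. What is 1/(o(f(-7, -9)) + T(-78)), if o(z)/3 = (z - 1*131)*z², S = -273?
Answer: -1/53325 ≈ -1.8753e-5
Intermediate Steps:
o(z) = 3*z²*(-131 + z) (o(z) = 3*((z - 1*131)*z²) = 3*((z - 131)*z²) = 3*((-131 + z)*z²) = 3*(z²*(-131 + z)) = 3*z²*(-131 + z))
T(N) = (-273 + N)*(203 + N) (T(N) = (N - 273)*(N + 203) = (-273 + N)*(203 + N))
1/(o(f(-7, -9)) + T(-78)) = 1/(3*(-2 - 1*(-7))²*(-131 + (-2 - 1*(-7))) + (-55419 + (-78)² - 70*(-78))) = 1/(3*(-2 + 7)²*(-131 + (-2 + 7)) + (-55419 + 6084 + 5460)) = 1/(3*5²*(-131 + 5) - 43875) = 1/(3*25*(-126) - 43875) = 1/(-9450 - 43875) = 1/(-53325) = -1/53325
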